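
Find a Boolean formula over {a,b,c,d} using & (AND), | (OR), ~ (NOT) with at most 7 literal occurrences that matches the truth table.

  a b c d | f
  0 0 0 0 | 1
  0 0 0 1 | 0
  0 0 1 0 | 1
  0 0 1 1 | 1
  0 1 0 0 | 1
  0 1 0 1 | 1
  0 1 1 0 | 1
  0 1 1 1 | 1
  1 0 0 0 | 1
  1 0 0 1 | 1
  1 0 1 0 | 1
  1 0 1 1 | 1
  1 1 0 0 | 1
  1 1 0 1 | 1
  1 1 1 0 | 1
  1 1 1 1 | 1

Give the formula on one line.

  (b | c) = 0011111100111111
  (a | (b | c)) = 0011111111111111
  ~d = 1010101010101010
  ((a | (b | c)) | ~d) = 1011111111111111

((a | (b | c)) | ~d)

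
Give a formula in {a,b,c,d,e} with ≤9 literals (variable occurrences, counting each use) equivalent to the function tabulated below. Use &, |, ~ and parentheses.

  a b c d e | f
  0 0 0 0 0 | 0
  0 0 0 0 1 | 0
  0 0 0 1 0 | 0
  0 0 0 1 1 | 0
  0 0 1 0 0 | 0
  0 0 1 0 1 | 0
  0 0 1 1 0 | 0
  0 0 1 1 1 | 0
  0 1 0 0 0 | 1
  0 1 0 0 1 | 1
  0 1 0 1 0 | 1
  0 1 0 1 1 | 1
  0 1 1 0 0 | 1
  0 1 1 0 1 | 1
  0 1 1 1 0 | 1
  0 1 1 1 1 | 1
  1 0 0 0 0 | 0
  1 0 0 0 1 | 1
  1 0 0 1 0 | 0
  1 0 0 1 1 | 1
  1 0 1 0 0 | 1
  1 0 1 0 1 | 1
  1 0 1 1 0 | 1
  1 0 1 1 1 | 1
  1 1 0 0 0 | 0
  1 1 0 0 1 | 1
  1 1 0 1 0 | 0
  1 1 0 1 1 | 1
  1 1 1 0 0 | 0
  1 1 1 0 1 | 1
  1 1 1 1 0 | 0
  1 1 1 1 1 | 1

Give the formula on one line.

((~b & (c & a)) | ((a & e) | (b & ~a)))

  ~b = 11111111000000001111111100000000
  (c & a) = 00000000000000000000111100001111
  (~b & (c & a)) = 00000000000000000000111100000000
  (a & e) = 00000000000000000101010101010101
  ~a = 11111111111111110000000000000000
  (b & ~a) = 00000000111111110000000000000000
  ((a & e) | (b & ~a)) = 00000000111111110101010101010101
  ((~b & (c & a)) | ((a & e) | (b & ~a))) = 00000000111111110101111101010101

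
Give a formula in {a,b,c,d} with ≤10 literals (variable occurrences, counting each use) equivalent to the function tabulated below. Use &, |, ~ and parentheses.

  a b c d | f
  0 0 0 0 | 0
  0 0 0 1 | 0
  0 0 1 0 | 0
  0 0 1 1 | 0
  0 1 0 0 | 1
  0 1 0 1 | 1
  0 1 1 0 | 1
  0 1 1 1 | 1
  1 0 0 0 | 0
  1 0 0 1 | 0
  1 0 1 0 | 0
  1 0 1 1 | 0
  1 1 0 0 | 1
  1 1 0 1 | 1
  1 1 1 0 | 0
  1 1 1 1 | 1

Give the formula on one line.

  ~a = 1111111100000000
  ~d = 1010101010101010
  ~b = 1111000011110000
  (~b & c) = 0011000000110000
  (~d & (~b & c)) = 0010000000100000
  (~a | (~d & (~b & c))) = 1111111100100000
  ~c = 1100110011001100
  (~c & a) = 0000000011001100
  (d | (~c & a)) = 0101010111011101
  ((~a | (~d & (~b & c))) | (d | (~c & a))) = 1111111111111101
  (b & ((~a | (~d & (~b & c))) | (d | (~c & a)))) = 0000111100001101

(b & ((~a | (~d & (~b & c))) | (d | (~c & a))))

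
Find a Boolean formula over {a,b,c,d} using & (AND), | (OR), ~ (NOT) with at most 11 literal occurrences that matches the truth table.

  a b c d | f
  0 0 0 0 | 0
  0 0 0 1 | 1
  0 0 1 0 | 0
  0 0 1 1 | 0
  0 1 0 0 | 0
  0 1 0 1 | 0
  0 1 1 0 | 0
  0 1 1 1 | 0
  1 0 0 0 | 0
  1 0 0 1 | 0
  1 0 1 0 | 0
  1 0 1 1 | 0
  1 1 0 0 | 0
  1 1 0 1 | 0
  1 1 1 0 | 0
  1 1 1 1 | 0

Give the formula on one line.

(((~a | (b & ~c)) & ~c) & ((~a & ~b) & (d | c)))

  ~a = 1111111100000000
  ~c = 1100110011001100
  (b & ~c) = 0000110000001100
  (~a | (b & ~c)) = 1111111100001100
  ((~a | (b & ~c)) & ~c) = 1100110000001100
  ~b = 1111000011110000
  (~a & ~b) = 1111000000000000
  (d | c) = 0111011101110111
  ((~a & ~b) & (d | c)) = 0111000000000000
  (((~a | (b & ~c)) & ~c) & ((~a & ~b) & (d | c))) = 0100000000000000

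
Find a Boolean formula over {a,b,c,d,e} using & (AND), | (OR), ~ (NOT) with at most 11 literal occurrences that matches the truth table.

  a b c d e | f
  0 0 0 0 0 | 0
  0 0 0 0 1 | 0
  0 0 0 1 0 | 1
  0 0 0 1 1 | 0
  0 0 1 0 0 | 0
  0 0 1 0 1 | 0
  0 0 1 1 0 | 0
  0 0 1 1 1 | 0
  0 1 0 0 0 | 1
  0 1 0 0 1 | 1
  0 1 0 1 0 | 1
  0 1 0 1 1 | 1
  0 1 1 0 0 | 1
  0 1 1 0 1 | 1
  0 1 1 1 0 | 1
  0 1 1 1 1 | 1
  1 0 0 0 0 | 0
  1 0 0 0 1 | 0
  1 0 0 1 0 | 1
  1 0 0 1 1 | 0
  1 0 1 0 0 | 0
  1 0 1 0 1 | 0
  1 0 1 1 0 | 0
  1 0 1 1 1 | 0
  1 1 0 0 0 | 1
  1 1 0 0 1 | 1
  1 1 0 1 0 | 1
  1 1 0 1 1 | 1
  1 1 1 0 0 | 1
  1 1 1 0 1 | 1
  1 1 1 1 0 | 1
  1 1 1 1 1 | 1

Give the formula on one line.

  ~c = 11110000111100001111000011110000
  (d & ~c) = 00110000001100000011000000110000
  (a & ~c) = 00000000000000001111000011110000
  ((d & ~c) | (a & ~c)) = 00110000001100001111000011110000
  (e | ((d & ~c) | (a & ~c))) = 01110101011101011111010111110101
  (b | (e | ((d & ~c) | (a & ~c)))) = 01110101111111111111010111111111
  ~e = 10101010101010101010101010101010
  (~e & d) = 00100010001000100010001000100010
  ((~e & d) | b) = 00100010111111110010001011111111
  ((b | (e | ((d & ~c) | (a & ~c)))) & ((~e & d) | b)) = 00100000111111110010000011111111

((b | (e | ((d & ~c) | (a & ~c)))) & ((~e & d) | b))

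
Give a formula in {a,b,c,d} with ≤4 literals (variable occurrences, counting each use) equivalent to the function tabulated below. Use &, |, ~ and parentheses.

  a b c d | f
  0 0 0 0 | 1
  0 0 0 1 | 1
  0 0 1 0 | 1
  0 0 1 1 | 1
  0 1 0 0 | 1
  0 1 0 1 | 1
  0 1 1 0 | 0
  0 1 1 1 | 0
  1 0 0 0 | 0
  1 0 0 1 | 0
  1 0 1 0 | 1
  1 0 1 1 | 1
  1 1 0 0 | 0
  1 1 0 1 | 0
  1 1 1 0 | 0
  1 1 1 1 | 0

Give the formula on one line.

  ~b = 1111000011110000
  ~c = 1100110011001100
  (~b | ~c) = 1111110011111100
  ~a = 1111111100000000
  (c | ~a) = 1111111100110011
  ((~b | ~c) & (c | ~a)) = 1111110000110000

((~b | ~c) & (c | ~a))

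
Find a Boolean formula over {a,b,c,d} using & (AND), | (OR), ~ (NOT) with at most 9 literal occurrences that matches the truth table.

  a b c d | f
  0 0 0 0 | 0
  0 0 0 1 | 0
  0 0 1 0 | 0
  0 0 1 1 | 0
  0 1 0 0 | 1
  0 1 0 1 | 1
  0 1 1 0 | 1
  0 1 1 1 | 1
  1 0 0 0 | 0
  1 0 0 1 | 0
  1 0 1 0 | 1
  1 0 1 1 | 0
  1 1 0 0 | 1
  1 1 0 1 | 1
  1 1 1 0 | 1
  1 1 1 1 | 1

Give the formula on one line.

  ~d = 1010101010101010
  ~b = 1111000011110000
  (~b | d) = 1111010111110101
  (~d & (~b | d)) = 1010000010100000
  ((~d & (~b | d)) & c) = 0010000000100000
  (((~d & (~b | d)) & c) & a) = 0000000000100000
  ((((~d & (~b | d)) & c) & a) | b) = 0000111100101111

((((~d & (~b | d)) & c) & a) | b)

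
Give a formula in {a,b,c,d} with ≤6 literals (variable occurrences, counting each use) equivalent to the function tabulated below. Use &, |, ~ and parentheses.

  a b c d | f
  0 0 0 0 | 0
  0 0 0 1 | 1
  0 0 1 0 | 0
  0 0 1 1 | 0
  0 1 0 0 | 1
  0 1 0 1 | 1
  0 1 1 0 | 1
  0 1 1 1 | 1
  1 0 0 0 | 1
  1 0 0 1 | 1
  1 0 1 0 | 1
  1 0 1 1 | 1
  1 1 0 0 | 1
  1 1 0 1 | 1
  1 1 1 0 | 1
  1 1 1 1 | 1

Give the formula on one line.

((a | (~c & d)) | (b & ~a))

  ~c = 1100110011001100
  (~c & d) = 0100010001000100
  (a | (~c & d)) = 0100010011111111
  ~a = 1111111100000000
  (b & ~a) = 0000111100000000
  ((a | (~c & d)) | (b & ~a)) = 0100111111111111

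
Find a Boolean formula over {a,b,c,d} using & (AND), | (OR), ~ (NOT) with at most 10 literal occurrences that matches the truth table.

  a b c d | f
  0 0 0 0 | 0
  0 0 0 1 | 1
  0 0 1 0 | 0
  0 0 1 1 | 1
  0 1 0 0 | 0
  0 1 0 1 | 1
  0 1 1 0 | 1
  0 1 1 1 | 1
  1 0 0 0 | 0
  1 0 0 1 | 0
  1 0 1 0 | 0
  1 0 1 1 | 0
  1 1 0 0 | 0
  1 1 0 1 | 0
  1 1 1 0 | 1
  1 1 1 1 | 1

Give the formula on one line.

  (b | d) = 0101111101011111
  (c & (b | d)) = 0001001100010011
  (d | (c & (b | d))) = 0101011101010111
  (b & c) = 0000001100000011
  ~a = 1111111100000000
  ((b & c) | ~a) = 1111111100000011
  ((d | (c & (b | d))) & ((b & c) | ~a)) = 0101011100000011

((d | (c & (b | d))) & ((b & c) | ~a))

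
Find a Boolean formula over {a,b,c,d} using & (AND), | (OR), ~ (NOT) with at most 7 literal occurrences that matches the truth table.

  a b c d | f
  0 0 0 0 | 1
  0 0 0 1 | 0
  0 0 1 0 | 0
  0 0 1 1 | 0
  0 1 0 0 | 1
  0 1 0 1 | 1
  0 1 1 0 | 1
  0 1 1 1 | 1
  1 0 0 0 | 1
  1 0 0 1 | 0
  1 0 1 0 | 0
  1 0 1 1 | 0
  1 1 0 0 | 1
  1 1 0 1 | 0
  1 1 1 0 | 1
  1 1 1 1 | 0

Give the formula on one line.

(((b | d) | ~c) & (~d | (b & ~a)))

  (b | d) = 0101111101011111
  ~c = 1100110011001100
  ((b | d) | ~c) = 1101111111011111
  ~d = 1010101010101010
  ~a = 1111111100000000
  (b & ~a) = 0000111100000000
  (~d | (b & ~a)) = 1010111110101010
  (((b | d) | ~c) & (~d | (b & ~a))) = 1000111110001010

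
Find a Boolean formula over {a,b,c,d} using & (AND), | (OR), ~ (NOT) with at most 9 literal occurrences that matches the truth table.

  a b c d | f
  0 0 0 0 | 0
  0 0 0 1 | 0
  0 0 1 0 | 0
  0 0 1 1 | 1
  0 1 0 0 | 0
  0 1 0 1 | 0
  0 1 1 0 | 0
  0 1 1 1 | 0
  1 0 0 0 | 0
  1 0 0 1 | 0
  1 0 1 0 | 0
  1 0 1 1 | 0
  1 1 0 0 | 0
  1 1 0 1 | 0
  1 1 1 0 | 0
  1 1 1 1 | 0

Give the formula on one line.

((~a & ((~c | b) | d)) & (((a | ~c) | ~b) & (c & ~a)))

  ~a = 1111111100000000
  ~c = 1100110011001100
  (~c | b) = 1100111111001111
  ((~c | b) | d) = 1101111111011111
  (~a & ((~c | b) | d)) = 1101111100000000
  (a | ~c) = 1100110011111111
  ~b = 1111000011110000
  ((a | ~c) | ~b) = 1111110011111111
  (c & ~a) = 0011001100000000
  (((a | ~c) | ~b) & (c & ~a)) = 0011000000000000
  ((~a & ((~c | b) | d)) & (((a | ~c) | ~b) & (c & ~a))) = 0001000000000000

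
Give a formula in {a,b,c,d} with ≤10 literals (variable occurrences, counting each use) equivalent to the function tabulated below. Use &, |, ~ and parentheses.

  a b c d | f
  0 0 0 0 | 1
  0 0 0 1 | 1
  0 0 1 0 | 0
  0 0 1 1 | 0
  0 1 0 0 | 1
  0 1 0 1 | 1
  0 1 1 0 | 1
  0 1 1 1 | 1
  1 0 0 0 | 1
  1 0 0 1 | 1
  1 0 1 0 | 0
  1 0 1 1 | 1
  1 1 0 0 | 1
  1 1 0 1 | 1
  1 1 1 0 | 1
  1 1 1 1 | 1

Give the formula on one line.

(~c | (((a & d) | b) & (c | (d & a))))

  ~c = 1100110011001100
  (a & d) = 0000000001010101
  ((a & d) | b) = 0000111101011111
  (d & a) = 0000000001010101
  (c | (d & a)) = 0011001101110111
  (((a & d) | b) & (c | (d & a))) = 0000001101010111
  (~c | (((a & d) | b) & (c | (d & a)))) = 1100111111011111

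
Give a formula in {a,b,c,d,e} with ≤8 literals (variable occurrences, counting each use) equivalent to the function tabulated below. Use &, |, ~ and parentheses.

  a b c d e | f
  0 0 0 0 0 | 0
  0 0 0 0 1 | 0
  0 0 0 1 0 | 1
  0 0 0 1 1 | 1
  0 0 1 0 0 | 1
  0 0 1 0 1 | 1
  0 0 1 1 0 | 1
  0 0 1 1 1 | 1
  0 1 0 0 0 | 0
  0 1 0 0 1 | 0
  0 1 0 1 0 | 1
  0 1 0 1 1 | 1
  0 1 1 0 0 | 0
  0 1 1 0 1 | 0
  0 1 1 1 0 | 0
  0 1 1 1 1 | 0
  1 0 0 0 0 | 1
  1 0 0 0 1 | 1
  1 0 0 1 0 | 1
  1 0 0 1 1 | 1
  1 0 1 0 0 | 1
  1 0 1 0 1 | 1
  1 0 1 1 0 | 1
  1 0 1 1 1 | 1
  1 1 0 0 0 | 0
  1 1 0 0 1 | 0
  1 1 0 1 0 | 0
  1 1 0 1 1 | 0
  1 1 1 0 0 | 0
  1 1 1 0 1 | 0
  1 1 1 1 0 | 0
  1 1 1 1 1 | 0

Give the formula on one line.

((~a & (d & ~c)) | (~b & ((~b & c) | (d | a))))

  ~a = 11111111111111110000000000000000
  ~c = 11110000111100001111000011110000
  (d & ~c) = 00110000001100000011000000110000
  (~a & (d & ~c)) = 00110000001100000000000000000000
  ~b = 11111111000000001111111100000000
  (~b & c) = 00001111000000000000111100000000
  (d | a) = 00110011001100111111111111111111
  ((~b & c) | (d | a)) = 00111111001100111111111111111111
  (~b & ((~b & c) | (d | a))) = 00111111000000001111111100000000
  ((~a & (d & ~c)) | (~b & ((~b & c) | (d | a)))) = 00111111001100001111111100000000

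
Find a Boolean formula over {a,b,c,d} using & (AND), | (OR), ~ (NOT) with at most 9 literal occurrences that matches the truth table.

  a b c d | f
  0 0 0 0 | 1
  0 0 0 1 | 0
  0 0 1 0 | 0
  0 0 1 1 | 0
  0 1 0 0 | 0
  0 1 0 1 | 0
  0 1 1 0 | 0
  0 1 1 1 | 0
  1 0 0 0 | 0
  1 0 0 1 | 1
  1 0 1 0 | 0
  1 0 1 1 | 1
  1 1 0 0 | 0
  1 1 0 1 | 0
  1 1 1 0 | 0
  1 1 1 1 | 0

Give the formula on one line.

((((d | ~a) & (a | (~d & ~c))) | ((a & b) & ~d)) & ~b)

  ~a = 1111111100000000
  (d | ~a) = 1111111101010101
  ~d = 1010101010101010
  ~c = 1100110011001100
  (~d & ~c) = 1000100010001000
  (a | (~d & ~c)) = 1000100011111111
  ((d | ~a) & (a | (~d & ~c))) = 1000100001010101
  (a & b) = 0000000000001111
  ((a & b) & ~d) = 0000000000001010
  (((d | ~a) & (a | (~d & ~c))) | ((a & b) & ~d)) = 1000100001011111
  ~b = 1111000011110000
  ((((d | ~a) & (a | (~d & ~c))) | ((a & b) & ~d)) & ~b) = 1000000001010000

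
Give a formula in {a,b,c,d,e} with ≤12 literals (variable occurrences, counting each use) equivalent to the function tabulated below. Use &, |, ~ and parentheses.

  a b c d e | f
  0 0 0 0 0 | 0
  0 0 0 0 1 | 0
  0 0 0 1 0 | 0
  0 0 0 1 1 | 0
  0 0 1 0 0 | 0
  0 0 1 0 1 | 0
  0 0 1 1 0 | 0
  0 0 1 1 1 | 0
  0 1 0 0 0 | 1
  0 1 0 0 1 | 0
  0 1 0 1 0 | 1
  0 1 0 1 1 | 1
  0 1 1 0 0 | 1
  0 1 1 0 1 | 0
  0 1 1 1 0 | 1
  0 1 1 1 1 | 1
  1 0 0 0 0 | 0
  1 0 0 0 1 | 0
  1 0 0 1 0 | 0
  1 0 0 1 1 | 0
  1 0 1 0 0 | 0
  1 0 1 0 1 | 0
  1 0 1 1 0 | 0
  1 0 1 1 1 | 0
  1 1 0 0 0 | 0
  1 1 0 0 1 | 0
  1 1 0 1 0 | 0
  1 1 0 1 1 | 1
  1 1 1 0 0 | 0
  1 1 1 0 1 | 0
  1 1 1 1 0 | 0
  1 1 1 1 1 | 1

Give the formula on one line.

  (c | e) = 01011111010111110101111101011111
  ~a = 11111111111111110000000000000000
  ((c | e) | ~a) = 11111111111111110101111101011111
  ~e = 10101010101010101010101010101010
  (~a & ~e) = 10101010101010100000000000000000
  (d | (~a & ~e)) = 10111011101110110011001100110011
  (((c | e) | ~a) & (d | (~a & ~e))) = 10111011101110110001001100010011
  (e | ~a) = 11111111111111110101010101010101
  ((e | ~a) & b) = 00000000111111110000000001010101
  ((((c | e) | ~a) & (d | (~a & ~e))) & ((e | ~a) & b)) = 00000000101110110000000000010001

((((c | e) | ~a) & (d | (~a & ~e))) & ((e | ~a) & b))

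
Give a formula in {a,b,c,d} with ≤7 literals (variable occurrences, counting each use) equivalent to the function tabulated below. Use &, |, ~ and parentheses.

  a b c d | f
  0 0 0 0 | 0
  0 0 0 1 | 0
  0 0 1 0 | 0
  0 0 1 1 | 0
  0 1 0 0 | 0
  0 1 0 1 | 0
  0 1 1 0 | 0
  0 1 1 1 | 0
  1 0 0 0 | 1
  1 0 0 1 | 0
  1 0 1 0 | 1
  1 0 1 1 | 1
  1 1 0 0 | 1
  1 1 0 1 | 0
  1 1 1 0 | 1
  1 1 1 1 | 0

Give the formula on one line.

(((~b & c) | ~d) & a)

  ~b = 1111000011110000
  (~b & c) = 0011000000110000
  ~d = 1010101010101010
  ((~b & c) | ~d) = 1011101010111010
  (((~b & c) | ~d) & a) = 0000000010111010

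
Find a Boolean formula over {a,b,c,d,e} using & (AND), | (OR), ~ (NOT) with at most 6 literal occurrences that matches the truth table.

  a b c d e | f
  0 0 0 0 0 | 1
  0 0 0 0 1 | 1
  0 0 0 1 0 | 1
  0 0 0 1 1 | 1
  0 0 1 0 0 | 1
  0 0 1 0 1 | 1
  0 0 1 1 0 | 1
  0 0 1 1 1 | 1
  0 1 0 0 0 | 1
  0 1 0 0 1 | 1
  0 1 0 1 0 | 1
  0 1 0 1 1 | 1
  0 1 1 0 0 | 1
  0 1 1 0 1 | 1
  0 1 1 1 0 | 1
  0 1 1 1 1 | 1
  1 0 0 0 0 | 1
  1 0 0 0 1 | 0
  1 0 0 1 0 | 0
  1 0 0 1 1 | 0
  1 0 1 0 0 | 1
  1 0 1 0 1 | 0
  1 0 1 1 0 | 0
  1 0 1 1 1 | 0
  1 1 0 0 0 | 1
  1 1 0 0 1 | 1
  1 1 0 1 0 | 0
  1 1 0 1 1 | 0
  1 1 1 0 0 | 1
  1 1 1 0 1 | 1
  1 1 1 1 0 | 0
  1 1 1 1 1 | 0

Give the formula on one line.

  ~d = 11001100110011001100110011001100
  ~e = 10101010101010101010101010101010
  (~d & ~e) = 10001000100010001000100010001000
  (b & e) = 00000000010101010000000001010101
  (~d & (b & e)) = 00000000010001000000000001000100
  ~a = 11111111111111110000000000000000
  ((~d & (b & e)) | ~a) = 11111111111111110000000001000100
  ((~d & ~e) | ((~d & (b & e)) | ~a)) = 11111111111111111000100011001100

((~d & ~e) | ((~d & (b & e)) | ~a))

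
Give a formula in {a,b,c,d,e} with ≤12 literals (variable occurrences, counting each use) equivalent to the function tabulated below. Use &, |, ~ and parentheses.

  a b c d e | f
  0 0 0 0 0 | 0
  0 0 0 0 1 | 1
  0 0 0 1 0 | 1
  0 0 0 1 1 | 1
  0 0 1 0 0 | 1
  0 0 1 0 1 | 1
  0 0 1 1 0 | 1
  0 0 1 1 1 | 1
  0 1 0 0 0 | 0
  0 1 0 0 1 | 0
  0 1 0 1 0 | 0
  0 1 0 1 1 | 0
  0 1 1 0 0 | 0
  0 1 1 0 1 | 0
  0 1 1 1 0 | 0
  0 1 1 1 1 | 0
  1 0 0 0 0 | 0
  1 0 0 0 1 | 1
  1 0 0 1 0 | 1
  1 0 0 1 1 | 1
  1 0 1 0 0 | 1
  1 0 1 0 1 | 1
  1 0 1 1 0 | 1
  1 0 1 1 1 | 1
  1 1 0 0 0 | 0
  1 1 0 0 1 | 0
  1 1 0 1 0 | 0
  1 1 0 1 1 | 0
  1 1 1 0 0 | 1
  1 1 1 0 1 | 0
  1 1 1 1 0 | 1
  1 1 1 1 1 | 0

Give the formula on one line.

((((b | e) & (a & ~e)) & c) | (~b & (e | (c | d))))

  (b | e) = 01010101111111110101010111111111
  ~e = 10101010101010101010101010101010
  (a & ~e) = 00000000000000001010101010101010
  ((b | e) & (a & ~e)) = 00000000000000000000000010101010
  (((b | e) & (a & ~e)) & c) = 00000000000000000000000000001010
  ~b = 11111111000000001111111100000000
  (c | d) = 00111111001111110011111100111111
  (e | (c | d)) = 01111111011111110111111101111111
  (~b & (e | (c | d))) = 01111111000000000111111100000000
  ((((b | e) & (a & ~e)) & c) | (~b & (e | (c | d)))) = 01111111000000000111111100001010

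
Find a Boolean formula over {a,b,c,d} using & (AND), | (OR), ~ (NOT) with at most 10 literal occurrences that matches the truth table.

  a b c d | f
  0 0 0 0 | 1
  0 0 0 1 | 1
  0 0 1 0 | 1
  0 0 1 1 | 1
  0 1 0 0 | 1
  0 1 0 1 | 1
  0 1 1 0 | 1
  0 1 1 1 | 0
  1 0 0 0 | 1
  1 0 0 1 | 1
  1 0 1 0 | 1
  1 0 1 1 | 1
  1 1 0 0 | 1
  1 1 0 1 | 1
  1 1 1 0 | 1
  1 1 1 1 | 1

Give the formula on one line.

  (b | d) = 0101111101011111
  ~b = 1111000011110000
  (~b | a) = 1111000011111111
  ((b | d) & (~b | a)) = 0101000001011111
  ~c = 1100110011001100
  (b & ~c) = 0000110000001100
  ~d = 1010101010101010
  (a | ~d) = 1010101011111111
  ((b & ~c) | (a | ~d)) = 1010111011111111
  (((b | d) & (~b | a)) | ((b & ~c) | (a | ~d))) = 1111111011111111

(((b | d) & (~b | a)) | ((b & ~c) | (a | ~d)))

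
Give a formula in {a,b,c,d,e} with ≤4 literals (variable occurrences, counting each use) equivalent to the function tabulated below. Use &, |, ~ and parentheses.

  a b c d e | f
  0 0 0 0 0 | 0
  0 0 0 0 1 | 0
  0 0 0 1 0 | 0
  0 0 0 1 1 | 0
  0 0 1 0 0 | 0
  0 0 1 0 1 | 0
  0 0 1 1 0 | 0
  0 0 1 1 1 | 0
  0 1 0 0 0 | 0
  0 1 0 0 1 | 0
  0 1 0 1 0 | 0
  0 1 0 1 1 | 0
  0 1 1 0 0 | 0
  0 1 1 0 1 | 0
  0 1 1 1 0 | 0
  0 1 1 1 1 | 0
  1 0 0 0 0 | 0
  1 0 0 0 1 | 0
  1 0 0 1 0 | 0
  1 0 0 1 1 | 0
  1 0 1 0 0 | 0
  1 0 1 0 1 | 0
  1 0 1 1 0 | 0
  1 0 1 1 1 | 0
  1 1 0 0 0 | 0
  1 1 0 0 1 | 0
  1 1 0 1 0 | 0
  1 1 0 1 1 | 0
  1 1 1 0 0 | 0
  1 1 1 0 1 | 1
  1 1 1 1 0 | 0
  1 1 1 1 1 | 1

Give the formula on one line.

  (c & b) = 00000000000011110000000000001111
  ((c & b) & e) = 00000000000001010000000000000101
  (a & ((c & b) & e)) = 00000000000000000000000000000101

(a & ((c & b) & e))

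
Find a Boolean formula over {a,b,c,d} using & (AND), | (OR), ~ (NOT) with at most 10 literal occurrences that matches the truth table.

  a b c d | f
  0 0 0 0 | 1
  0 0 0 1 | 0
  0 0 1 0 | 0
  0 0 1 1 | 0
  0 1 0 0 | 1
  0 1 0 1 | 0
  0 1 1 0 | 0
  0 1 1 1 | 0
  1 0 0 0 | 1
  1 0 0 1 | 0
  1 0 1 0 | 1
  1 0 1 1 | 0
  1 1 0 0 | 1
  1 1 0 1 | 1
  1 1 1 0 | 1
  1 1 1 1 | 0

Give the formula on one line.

  ~d = 1010101010101010
  ~c = 1100110011001100
  (a | ~c) = 1100110011111111
  (~d & (a | ~c)) = 1000100010101010
  (b | c) = 0011111100111111
  (~c & a) = 0000000011001100
  ~b = 1111000011110000
  (d | ~b) = 1111010111110101
  ((~c & a) & (d | ~b)) = 0000000011000100
  ((b | c) & ((~c & a) & (d | ~b))) = 0000000000000100
  ((~d & (a | ~c)) | ((b | c) & ((~c & a) & (d | ~b)))) = 1000100010101110

((~d & (a | ~c)) | ((b | c) & ((~c & a) & (d | ~b))))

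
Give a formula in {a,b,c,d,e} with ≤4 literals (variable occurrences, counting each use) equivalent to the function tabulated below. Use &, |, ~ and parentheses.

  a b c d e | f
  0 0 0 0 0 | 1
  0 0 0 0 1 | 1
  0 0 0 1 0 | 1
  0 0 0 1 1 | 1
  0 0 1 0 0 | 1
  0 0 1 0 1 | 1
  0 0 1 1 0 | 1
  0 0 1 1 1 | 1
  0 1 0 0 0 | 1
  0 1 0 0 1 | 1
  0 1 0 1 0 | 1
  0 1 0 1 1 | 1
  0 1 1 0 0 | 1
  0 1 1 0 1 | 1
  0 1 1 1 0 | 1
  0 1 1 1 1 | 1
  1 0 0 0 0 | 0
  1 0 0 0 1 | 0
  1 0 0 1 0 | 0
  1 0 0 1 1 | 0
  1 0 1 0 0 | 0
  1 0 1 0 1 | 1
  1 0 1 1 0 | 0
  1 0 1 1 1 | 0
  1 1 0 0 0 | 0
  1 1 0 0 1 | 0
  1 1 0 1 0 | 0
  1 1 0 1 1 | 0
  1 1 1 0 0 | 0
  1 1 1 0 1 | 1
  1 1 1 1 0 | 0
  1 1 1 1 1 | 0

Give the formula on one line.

(~a | (~d & (e & c)))

  ~a = 11111111111111110000000000000000
  ~d = 11001100110011001100110011001100
  (e & c) = 00000101000001010000010100000101
  (~d & (e & c)) = 00000100000001000000010000000100
  (~a | (~d & (e & c))) = 11111111111111110000010000000100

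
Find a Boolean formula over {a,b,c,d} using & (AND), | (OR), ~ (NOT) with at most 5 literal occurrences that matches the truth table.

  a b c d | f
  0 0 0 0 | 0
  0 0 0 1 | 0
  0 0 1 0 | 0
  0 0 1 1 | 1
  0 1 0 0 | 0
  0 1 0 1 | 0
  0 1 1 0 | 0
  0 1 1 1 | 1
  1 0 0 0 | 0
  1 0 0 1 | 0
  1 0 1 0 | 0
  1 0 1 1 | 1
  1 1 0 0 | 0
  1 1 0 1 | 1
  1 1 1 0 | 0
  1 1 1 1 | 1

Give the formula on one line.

  ~c = 1100110011001100
  (~c & a) = 0000000011001100
  (b & (~c & a)) = 0000000000001100
  (c | (b & (~c & a))) = 0011001100111111
  (d & (c | (b & (~c & a)))) = 0001000100010101

(d & (c | (b & (~c & a))))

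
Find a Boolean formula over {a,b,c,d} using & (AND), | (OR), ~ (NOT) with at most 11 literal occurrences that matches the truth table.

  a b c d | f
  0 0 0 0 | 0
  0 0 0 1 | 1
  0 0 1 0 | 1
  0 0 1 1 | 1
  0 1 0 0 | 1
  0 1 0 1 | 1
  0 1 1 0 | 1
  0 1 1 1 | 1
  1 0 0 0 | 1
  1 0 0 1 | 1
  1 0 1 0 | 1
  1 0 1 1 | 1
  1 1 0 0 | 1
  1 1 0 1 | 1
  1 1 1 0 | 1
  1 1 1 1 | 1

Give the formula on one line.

  ~a = 1111111100000000
  (c | a) = 0011001111111111
  (~a & (c | a)) = 0011001100000000
  ~c = 1100110011001100
  (~a | ~c) = 1111111111001100
  (b & (~a | ~c)) = 0000111100001100
  ((b & (~a | ~c)) | d) = 0101111101011101
  ((~a & (c | a)) | ((b & (~a | ~c)) | d)) = 0111111101011101
  (a | ((~a & (c | a)) | ((b & (~a | ~c)) | d))) = 0111111111111111

(a | ((~a & (c | a)) | ((b & (~a | ~c)) | d)))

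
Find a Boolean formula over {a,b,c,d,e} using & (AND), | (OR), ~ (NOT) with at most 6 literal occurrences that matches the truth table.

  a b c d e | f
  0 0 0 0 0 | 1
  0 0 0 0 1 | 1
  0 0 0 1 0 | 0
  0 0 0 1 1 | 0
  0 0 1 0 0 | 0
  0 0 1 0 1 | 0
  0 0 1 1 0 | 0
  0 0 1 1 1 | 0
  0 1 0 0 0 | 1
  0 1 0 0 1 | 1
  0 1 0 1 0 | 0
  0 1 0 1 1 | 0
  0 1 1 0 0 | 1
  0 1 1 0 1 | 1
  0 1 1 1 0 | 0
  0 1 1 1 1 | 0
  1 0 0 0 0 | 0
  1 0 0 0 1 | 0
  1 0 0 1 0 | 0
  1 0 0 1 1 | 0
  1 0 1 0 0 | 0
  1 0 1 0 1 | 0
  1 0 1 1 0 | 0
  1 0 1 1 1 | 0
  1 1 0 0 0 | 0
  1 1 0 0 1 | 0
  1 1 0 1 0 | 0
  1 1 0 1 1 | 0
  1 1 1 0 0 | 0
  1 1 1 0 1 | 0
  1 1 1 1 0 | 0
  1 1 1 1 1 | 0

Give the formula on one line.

(((~a & b) | ~c) & (~a & ~d))

  ~a = 11111111111111110000000000000000
  (~a & b) = 00000000111111110000000000000000
  ~c = 11110000111100001111000011110000
  ((~a & b) | ~c) = 11110000111111111111000011110000
  ~d = 11001100110011001100110011001100
  (~a & ~d) = 11001100110011000000000000000000
  (((~a & b) | ~c) & (~a & ~d)) = 11000000110011000000000000000000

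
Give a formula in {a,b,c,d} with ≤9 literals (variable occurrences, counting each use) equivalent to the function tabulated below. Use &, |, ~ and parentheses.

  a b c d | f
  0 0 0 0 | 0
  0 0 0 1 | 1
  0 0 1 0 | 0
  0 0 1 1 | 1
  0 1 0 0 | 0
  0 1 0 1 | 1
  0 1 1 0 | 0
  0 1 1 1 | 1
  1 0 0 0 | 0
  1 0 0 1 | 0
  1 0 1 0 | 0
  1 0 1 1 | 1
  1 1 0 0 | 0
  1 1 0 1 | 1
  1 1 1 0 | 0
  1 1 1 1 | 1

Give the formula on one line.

(((a & d) | (~a & d)) & ((c | ~d) | (~a | b)))

  (a & d) = 0000000001010101
  ~a = 1111111100000000
  (~a & d) = 0101010100000000
  ((a & d) | (~a & d)) = 0101010101010101
  ~d = 1010101010101010
  (c | ~d) = 1011101110111011
  (~a | b) = 1111111100001111
  ((c | ~d) | (~a | b)) = 1111111110111111
  (((a & d) | (~a & d)) & ((c | ~d) | (~a | b))) = 0101010100010101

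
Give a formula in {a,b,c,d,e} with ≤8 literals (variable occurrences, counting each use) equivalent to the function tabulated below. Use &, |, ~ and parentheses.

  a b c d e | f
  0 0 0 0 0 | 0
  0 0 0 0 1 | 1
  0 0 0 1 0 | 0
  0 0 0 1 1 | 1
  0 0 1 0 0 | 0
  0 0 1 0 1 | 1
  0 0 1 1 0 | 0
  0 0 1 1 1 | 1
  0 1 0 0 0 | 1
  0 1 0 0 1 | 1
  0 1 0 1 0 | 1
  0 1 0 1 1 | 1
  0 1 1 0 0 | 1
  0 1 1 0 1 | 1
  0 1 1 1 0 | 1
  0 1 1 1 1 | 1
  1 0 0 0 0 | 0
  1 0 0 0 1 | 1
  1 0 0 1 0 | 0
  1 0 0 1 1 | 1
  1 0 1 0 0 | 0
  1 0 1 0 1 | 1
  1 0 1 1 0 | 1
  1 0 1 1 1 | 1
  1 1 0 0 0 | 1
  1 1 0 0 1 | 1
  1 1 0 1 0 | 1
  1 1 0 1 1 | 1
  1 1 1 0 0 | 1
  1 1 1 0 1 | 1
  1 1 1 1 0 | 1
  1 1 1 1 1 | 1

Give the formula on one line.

  (e | b) = 01010101111111110101010111111111
  (e | c) = 01011111010111110101111101011111
  ((e | c) & a) = 00000000000000000101111101011111
  (e | d) = 01110111011101110111011101110111
  (((e | c) & a) & (e | d)) = 00000000000000000101011101010111
  ((e | b) | (((e | c) & a) & (e | d))) = 01010101111111110101011111111111

((e | b) | (((e | c) & a) & (e | d)))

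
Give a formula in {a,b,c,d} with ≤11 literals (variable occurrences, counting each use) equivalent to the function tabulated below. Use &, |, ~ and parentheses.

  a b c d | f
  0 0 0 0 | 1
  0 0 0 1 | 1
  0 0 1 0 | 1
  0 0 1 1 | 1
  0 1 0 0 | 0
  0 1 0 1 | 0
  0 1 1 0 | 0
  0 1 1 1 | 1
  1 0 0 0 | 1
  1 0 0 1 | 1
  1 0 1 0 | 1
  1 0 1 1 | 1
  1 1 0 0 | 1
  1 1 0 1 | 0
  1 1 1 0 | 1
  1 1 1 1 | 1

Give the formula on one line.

(((~b | d) | a) & ((c | ~b) | ((c | ~d) & (b | c))))

  ~b = 1111000011110000
  (~b | d) = 1111010111110101
  ((~b | d) | a) = 1111010111111111
  (c | ~b) = 1111001111110011
  ~d = 1010101010101010
  (c | ~d) = 1011101110111011
  (b | c) = 0011111100111111
  ((c | ~d) & (b | c)) = 0011101100111011
  ((c | ~b) | ((c | ~d) & (b | c))) = 1111101111111011
  (((~b | d) | a) & ((c | ~b) | ((c | ~d) & (b | c)))) = 1111000111111011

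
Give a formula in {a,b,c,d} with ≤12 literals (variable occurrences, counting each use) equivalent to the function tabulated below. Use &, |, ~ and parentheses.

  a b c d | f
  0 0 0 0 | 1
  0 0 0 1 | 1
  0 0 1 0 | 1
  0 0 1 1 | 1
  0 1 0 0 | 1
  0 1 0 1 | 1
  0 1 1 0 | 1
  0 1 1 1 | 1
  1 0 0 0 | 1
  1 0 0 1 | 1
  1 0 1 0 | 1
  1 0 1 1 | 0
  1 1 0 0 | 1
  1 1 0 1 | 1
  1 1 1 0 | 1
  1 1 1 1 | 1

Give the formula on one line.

  ~d = 1010101010101010
  (d | c) = 0111011101110111
  (~d & (d | c)) = 0010001000100010
  ~a = 1111111100000000
  ~c = 1100110011001100
  (a & ~c) = 0000000011001100
  (b & ~c) = 0000110000001100
  ((a & ~c) | (b & ~c)) = 0000110011001100
  (~a | ((a & ~c) | (b & ~c))) = 1111111111001100
  ((~d & (d | c)) | (~a | ((a & ~c) | (b & ~c)))) = 1111111111101110
  (((~d & (d | c)) | (~a | ((a & ~c) | (b & ~c)))) | b) = 1111111111101111

(((~d & (d | c)) | (~a | ((a & ~c) | (b & ~c)))) | b)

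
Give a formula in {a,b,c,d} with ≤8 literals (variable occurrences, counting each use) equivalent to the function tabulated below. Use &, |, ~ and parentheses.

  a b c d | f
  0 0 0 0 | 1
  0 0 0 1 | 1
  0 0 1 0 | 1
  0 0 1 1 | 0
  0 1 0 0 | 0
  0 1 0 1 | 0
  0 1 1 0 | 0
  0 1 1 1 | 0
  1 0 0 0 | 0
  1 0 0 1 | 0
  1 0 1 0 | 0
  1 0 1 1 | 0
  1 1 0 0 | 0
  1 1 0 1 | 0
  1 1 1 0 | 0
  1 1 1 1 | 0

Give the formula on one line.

  ~d = 1010101010101010
  ~c = 1100110011001100
  ~a = 1111111100000000
  (~c & ~a) = 1100110000000000
  (a | (~c & ~a)) = 1100110011111111
  (~d | (a | (~c & ~a))) = 1110111011111111
  ~b = 1111000011110000
  (~a & ~b) = 1111000000000000
  ((~d | (a | (~c & ~a))) & (~a & ~b)) = 1110000000000000

((~d | (a | (~c & ~a))) & (~a & ~b))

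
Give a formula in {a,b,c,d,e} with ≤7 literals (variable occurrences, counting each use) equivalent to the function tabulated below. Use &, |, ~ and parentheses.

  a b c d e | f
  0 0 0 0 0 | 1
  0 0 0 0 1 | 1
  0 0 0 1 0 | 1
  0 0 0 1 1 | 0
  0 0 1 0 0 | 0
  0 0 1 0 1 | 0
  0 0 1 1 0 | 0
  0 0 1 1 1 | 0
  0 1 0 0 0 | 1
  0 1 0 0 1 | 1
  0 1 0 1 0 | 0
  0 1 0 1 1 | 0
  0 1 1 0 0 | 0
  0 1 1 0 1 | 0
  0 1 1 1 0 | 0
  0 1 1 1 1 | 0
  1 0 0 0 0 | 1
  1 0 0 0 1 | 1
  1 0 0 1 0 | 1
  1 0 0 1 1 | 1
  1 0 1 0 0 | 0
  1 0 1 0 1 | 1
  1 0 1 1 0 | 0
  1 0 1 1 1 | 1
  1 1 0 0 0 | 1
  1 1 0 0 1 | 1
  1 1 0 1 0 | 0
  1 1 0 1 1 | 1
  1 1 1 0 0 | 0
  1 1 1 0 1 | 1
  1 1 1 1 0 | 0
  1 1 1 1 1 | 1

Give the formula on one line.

  ~e = 10101010101010101010101010101010
  (~e | a) = 10101010101010101111111111111111
  ((~e | a) & e) = 00000000000000000101010101010101
  ~c = 11110000111100001111000011110000
  ~b = 11111111000000001111111100000000
  (~b & ~e) = 10101010000000001010101000000000
  ~d = 11001100110011001100110011001100
  ((~b & ~e) | ~d) = 11101110110011001110111011001100
  (~c & ((~b & ~e) | ~d)) = 11100000110000001110000011000000
  (((~e | a) & e) | (~c & ((~b & ~e) | ~d))) = 11100000110000001111010111010101

(((~e | a) & e) | (~c & ((~b & ~e) | ~d)))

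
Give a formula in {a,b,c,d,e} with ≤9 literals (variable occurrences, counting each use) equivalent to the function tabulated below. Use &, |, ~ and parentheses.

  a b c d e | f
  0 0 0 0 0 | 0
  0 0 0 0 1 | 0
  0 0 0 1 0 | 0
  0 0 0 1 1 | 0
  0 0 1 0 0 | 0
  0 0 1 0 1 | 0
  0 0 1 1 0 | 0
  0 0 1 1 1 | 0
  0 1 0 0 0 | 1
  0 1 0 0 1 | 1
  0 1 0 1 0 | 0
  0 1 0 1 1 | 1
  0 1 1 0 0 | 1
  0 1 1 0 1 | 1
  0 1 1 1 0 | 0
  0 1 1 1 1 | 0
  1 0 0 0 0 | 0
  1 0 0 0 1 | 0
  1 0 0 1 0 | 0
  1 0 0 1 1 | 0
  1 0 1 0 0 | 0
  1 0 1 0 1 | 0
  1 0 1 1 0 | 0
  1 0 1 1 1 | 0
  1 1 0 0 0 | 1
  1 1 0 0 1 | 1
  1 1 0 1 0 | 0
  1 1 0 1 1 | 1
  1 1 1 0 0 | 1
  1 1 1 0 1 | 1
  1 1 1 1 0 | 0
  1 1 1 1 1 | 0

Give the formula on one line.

  (c & d) = 00000011000000110000001100000011
  ((c & d) & a) = 00000000000000000000001100000011
  ~b = 11111111000000001111111100000000
  ~a = 11111111111111110000000000000000
  (~b | ~a) = 11111111111111111111111100000000
  (((c & d) & a) & (~b | ~a)) = 00000000000000000000001100000000
  ~c = 11110000111100001111000011110000
  (e & ~c) = 01010000010100000101000001010000
  ~d = 11001100110011001100110011001100
  ((e & ~c) | ~d) = 11011100110111001101110011011100
  ((((c & d) & a) & (~b | ~a)) | ((e & ~c) | ~d)) = 11011100110111001101111111011100
  (((((c & d) & a) & (~b | ~a)) | ((e & ~c) | ~d)) & b) = 00000000110111000000000011011100

(((((c & d) & a) & (~b | ~a)) | ((e & ~c) | ~d)) & b)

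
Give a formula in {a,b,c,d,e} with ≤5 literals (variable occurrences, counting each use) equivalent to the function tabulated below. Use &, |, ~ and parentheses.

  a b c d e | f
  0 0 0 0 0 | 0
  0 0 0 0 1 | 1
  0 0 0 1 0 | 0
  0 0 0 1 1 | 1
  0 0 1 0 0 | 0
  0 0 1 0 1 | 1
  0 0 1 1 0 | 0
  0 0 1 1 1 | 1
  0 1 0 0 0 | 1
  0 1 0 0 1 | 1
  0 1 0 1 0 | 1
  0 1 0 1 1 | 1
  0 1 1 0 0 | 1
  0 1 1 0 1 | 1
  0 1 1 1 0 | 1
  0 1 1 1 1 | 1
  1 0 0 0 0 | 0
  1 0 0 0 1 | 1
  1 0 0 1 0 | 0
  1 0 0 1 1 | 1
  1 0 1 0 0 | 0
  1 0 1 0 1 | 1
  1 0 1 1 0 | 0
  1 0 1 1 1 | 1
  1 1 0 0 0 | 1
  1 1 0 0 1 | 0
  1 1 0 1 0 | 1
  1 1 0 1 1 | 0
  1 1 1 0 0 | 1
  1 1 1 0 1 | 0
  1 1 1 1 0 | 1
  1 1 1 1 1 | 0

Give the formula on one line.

  ~a = 11111111111111110000000000000000
  ~b = 11111111000000001111111100000000
  (~a | ~b) = 11111111111111111111111100000000
  (e & (~a | ~b)) = 01010101010101010101010100000000
  ~e = 10101010101010101010101010101010
  (~e & b) = 00000000101010100000000010101010
  ((e & (~a | ~b)) | (~e & b)) = 01010101111111110101010110101010

((e & (~a | ~b)) | (~e & b))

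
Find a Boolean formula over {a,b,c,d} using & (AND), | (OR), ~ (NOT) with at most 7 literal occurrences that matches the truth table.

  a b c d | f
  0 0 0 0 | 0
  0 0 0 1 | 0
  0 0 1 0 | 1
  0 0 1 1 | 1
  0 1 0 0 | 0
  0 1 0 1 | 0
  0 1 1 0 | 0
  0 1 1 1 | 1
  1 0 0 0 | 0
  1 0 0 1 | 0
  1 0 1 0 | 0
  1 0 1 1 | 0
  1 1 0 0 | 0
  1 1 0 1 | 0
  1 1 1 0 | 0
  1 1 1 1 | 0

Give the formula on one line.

((~a & c) & (((~b & ~a) | d) & (b | c)))

  ~a = 1111111100000000
  (~a & c) = 0011001100000000
  ~b = 1111000011110000
  (~b & ~a) = 1111000000000000
  ((~b & ~a) | d) = 1111010101010101
  (b | c) = 0011111100111111
  (((~b & ~a) | d) & (b | c)) = 0011010100010101
  ((~a & c) & (((~b & ~a) | d) & (b | c))) = 0011000100000000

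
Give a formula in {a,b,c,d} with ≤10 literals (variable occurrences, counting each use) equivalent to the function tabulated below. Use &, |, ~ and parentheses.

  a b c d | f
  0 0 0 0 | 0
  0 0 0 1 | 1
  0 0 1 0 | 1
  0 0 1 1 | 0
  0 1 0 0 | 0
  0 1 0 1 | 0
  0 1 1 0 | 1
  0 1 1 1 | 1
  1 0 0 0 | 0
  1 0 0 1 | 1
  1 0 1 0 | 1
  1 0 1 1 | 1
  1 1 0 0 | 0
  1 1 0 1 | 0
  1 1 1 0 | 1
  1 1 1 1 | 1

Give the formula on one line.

  ~c = 1100110011001100
  (b | ~c) = 1100111111001111
  (d & (b | ~c)) = 0100010101000101
  ~b = 1111000011110000
  (~b & a) = 0000000011110000
  ((d & (b | ~c)) | (~b & a)) = 0100010111110101
  ~d = 1010101010101010
  (((d & (b | ~c)) | (~b & a)) | ~d) = 1110111111111111
  (~b & d) = 0101000001010000
  (c | (~b & d)) = 0111001101110011
  ((((d & (b | ~c)) | (~b & a)) | ~d) & (c | (~b & d))) = 0110001101110011

((((d & (b | ~c)) | (~b & a)) | ~d) & (c | (~b & d)))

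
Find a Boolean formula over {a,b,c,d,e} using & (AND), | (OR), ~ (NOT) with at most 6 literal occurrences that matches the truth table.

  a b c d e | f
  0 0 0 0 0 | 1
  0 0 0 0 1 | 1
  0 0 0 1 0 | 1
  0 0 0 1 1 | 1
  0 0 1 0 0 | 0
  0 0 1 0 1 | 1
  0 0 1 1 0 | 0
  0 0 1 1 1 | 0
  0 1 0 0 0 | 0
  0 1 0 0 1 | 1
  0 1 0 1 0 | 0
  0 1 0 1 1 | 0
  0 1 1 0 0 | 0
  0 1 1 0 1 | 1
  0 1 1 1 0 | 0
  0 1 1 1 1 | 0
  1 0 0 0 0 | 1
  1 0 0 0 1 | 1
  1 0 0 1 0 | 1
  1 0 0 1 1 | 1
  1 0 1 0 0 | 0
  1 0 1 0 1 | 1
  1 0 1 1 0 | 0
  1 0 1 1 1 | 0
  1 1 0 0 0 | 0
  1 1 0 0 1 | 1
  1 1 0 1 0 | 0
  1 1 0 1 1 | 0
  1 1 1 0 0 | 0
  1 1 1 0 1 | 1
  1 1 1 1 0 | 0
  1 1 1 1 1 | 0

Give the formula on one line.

  ~c = 11110000111100001111000011110000
  ~b = 11111111000000001111111100000000
  (~c & ~b) = 11110000000000001111000000000000
  ~d = 11001100110011001100110011001100
  (e & ~d) = 01000100010001000100010001000100
  ((~c & ~b) | (e & ~d)) = 11110100010001001111010001000100

((~c & ~b) | (e & ~d))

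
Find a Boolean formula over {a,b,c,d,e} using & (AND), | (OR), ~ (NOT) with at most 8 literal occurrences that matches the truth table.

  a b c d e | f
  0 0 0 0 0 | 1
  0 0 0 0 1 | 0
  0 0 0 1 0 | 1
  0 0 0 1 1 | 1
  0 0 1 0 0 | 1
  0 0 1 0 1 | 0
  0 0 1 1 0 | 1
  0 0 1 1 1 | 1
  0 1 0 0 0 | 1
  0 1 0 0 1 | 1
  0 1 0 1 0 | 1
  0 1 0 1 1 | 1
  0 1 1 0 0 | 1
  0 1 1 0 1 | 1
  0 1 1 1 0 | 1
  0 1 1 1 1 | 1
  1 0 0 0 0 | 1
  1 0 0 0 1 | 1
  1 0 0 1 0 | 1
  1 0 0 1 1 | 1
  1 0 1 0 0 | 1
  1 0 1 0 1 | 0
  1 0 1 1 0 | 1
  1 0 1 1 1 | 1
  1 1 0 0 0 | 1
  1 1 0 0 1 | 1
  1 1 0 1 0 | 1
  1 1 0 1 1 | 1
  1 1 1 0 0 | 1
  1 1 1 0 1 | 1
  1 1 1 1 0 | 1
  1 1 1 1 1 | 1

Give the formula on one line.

  (d | a) = 00110011001100111111111111111111
  ~c = 11110000111100001111000011110000
  (d | ~c) = 11110011111100111111001111110011
  ((d | a) & (d | ~c)) = 00110011001100111111001111110011
  ~e = 10101010101010101010101010101010
  (b | ~e) = 10101010111111111010101011111111
  (((d | a) & (d | ~c)) | (b | ~e)) = 10111011111111111111101111111111

(((d | a) & (d | ~c)) | (b | ~e))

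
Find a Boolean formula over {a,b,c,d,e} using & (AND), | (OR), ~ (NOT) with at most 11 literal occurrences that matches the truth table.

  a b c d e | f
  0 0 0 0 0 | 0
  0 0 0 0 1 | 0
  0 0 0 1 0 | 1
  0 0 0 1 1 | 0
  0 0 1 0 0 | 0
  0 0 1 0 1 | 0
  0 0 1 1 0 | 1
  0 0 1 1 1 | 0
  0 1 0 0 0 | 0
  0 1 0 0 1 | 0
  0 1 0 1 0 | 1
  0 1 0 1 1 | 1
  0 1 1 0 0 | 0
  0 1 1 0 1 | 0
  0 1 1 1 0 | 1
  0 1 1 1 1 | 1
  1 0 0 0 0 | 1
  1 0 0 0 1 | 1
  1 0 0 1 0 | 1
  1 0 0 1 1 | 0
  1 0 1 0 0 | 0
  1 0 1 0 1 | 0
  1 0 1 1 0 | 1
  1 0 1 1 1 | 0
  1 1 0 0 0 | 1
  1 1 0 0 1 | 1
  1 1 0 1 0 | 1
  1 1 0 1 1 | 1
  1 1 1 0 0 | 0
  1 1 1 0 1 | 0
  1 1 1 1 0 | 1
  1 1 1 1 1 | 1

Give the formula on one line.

  ~e = 10101010101010101010101010101010
  (b | ~e) = 10101010111111111010101011111111
  ~d = 11001100110011001100110011001100
  (a & ~d) = 00000000000000001100110011001100
  ~b = 11111111000000001111111100000000
  ((a & ~d) & ~b) = 00000000000000001100110000000000
  ((b | ~e) | ((a & ~d) & ~b)) = 10101010111111111110111011111111
  ~c = 11110000111100001111000011110000
  (a & ~c) = 00000000000000001111000011110000
  ((a & ~c) | d) = 00110011001100111111001111110011
  (((b | ~e) | ((a & ~d) & ~b)) & ((a & ~c) | d)) = 00100010001100111110001011110011

(((b | ~e) | ((a & ~d) & ~b)) & ((a & ~c) | d))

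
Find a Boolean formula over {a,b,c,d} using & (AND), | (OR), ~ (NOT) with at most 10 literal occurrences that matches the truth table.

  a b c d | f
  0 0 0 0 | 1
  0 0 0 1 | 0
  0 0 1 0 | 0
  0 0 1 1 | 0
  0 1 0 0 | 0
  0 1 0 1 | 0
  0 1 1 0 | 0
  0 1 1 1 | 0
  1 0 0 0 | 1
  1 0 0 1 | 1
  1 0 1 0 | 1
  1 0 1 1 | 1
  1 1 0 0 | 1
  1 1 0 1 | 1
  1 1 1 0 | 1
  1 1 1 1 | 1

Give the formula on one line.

  ~d = 1010101010101010
  ~c = 1100110011001100
  (~d & ~c) = 1000100010001000
  ~b = 1111000011110000
  ~a = 1111111100000000
  (~a | c) = 1111111100110011
  (d & (~a | c)) = 0101010100010001
  (~b | (d & (~a | c))) = 1111010111110001
  ((~d & ~c) & (~b | (d & (~a | c)))) = 1000000010000000
  (a | ((~d & ~c) & (~b | (d & (~a | c))))) = 1000000011111111

(a | ((~d & ~c) & (~b | (d & (~a | c)))))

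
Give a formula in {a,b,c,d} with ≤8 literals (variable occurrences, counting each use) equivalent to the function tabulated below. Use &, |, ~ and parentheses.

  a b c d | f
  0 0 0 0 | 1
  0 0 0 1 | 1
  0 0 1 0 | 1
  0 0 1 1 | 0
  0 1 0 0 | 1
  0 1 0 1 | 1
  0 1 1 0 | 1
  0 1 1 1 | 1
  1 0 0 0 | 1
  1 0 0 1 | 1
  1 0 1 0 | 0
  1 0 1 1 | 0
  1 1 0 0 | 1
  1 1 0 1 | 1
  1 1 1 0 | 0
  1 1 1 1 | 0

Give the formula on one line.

((((~a & b) | (~c & ~b)) | ~c) | ((~d & ~b) & ~a))

  ~a = 1111111100000000
  (~a & b) = 0000111100000000
  ~c = 1100110011001100
  ~b = 1111000011110000
  (~c & ~b) = 1100000011000000
  ((~a & b) | (~c & ~b)) = 1100111111000000
  (((~a & b) | (~c & ~b)) | ~c) = 1100111111001100
  ~d = 1010101010101010
  (~d & ~b) = 1010000010100000
  ((~d & ~b) & ~a) = 1010000000000000
  ((((~a & b) | (~c & ~b)) | ~c) | ((~d & ~b) & ~a)) = 1110111111001100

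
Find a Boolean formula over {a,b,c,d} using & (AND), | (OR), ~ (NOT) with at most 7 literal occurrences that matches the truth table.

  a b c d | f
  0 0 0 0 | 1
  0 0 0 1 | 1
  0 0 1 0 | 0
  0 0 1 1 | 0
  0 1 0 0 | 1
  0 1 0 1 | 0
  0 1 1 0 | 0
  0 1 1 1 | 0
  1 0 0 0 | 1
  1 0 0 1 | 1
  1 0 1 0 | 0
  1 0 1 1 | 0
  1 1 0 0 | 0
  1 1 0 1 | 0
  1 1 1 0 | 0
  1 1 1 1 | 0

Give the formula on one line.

  ~d = 1010101010101010
  ~a = 1111111100000000
  (~d & ~a) = 1010101000000000
  ~b = 1111000011110000
  ((~d & ~a) | ~b) = 1111101011110000
  ~c = 1100110011001100
  (((~d & ~a) | ~b) & ~c) = 1100100011000000

(((~d & ~a) | ~b) & ~c)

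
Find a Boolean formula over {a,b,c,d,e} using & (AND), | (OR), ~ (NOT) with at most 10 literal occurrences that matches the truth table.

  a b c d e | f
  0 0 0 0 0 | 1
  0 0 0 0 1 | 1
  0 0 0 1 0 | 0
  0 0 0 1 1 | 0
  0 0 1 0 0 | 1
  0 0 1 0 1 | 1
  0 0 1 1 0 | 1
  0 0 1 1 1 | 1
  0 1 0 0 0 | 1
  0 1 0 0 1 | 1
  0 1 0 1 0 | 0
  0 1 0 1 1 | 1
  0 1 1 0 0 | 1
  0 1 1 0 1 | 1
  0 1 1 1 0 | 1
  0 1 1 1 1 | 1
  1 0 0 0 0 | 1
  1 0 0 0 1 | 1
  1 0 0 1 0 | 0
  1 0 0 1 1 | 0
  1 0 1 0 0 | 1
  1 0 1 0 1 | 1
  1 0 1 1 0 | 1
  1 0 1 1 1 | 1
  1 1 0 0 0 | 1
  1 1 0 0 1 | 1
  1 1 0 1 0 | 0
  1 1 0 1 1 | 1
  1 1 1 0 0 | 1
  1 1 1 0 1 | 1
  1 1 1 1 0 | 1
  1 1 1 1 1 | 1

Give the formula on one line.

(((b & ((~d & ~b) | (b & e))) | ~d) | c)

  ~d = 11001100110011001100110011001100
  ~b = 11111111000000001111111100000000
  (~d & ~b) = 11001100000000001100110000000000
  (b & e) = 00000000010101010000000001010101
  ((~d & ~b) | (b & e)) = 11001100010101011100110001010101
  (b & ((~d & ~b) | (b & e))) = 00000000010101010000000001010101
  ((b & ((~d & ~b) | (b & e))) | ~d) = 11001100110111011100110011011101
  (((b & ((~d & ~b) | (b & e))) | ~d) | c) = 11001111110111111100111111011111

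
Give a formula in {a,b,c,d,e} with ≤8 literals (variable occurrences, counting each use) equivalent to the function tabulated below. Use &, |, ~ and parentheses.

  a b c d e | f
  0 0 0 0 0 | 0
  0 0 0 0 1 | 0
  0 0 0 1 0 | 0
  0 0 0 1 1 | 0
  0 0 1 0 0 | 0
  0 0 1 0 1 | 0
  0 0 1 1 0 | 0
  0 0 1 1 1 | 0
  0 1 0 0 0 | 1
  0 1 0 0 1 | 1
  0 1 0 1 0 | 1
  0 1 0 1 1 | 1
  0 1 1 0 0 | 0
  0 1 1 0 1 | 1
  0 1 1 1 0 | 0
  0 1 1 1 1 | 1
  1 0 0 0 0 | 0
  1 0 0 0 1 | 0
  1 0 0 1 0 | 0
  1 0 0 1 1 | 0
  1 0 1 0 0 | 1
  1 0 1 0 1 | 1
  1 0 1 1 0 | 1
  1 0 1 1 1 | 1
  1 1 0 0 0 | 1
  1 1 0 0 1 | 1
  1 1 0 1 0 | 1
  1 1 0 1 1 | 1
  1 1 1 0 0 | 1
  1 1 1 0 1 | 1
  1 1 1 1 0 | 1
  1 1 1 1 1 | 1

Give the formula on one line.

  ~c = 11110000111100001111000011110000
  (e | ~c) = 11110101111101011111010111110101
  (b & (e | ~c)) = 00000000111101010000000011110101
  (c & a) = 00000000000000000000111100001111
  ((b & (e | ~c)) | (c & a)) = 00000000111101010000111111111111

((b & (e | ~c)) | (c & a))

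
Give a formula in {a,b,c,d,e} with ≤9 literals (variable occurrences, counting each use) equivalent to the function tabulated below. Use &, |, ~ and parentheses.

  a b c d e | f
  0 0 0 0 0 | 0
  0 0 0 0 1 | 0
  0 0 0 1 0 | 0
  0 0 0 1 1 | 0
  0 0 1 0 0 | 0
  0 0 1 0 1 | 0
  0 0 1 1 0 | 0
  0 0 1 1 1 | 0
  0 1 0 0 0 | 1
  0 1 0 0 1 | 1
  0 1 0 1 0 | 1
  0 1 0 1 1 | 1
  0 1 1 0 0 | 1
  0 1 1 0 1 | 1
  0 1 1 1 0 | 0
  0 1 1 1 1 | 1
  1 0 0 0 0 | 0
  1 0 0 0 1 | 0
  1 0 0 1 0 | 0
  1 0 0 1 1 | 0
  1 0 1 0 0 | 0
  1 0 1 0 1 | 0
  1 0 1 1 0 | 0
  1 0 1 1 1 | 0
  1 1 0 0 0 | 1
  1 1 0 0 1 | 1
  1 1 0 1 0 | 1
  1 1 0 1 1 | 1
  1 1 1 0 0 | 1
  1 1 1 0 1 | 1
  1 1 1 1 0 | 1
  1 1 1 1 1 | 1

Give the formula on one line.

(b & ((a | (e | ((e & a) | ~c))) | ~d))

  (e & a) = 00000000000000000101010101010101
  ~c = 11110000111100001111000011110000
  ((e & a) | ~c) = 11110000111100001111010111110101
  (e | ((e & a) | ~c)) = 11110101111101011111010111110101
  (a | (e | ((e & a) | ~c))) = 11110101111101011111111111111111
  ~d = 11001100110011001100110011001100
  ((a | (e | ((e & a) | ~c))) | ~d) = 11111101111111011111111111111111
  (b & ((a | (e | ((e & a) | ~c))) | ~d)) = 00000000111111010000000011111111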